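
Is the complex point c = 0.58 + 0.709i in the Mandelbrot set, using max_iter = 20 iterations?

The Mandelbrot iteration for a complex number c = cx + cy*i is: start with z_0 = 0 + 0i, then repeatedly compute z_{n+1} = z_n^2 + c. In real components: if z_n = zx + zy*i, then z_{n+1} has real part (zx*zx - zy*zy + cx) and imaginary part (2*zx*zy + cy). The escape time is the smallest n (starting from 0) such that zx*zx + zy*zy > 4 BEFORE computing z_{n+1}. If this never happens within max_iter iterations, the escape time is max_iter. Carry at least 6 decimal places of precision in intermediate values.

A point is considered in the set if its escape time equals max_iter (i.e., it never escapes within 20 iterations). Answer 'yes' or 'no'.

Answer: no

Derivation:
z_0 = 0 + 0i, c = 0.5800 + 0.7090i
Iter 1: z = 0.5800 + 0.7090i, |z|^2 = 0.8391
Iter 2: z = 0.4137 + 1.5314i, |z|^2 = 2.5165
Iter 3: z = -1.5941 + 1.9762i, |z|^2 = 6.4466
Escaped at iteration 3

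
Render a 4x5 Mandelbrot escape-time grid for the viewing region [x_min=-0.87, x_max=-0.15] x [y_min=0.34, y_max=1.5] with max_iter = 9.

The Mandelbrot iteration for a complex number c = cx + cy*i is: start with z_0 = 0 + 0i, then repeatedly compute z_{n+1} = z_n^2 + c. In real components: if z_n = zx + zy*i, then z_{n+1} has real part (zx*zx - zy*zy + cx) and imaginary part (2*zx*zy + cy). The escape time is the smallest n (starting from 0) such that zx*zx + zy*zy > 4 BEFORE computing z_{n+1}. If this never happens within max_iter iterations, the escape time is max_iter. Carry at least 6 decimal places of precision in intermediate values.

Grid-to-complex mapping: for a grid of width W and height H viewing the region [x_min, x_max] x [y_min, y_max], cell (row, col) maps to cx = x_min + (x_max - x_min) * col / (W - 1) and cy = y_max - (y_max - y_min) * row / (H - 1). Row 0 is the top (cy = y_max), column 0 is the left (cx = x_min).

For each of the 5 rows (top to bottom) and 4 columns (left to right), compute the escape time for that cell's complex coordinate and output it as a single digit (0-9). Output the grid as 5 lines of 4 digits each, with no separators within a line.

(row=0, col=0): c = -0.8700 + 1.5000i → escape time 2
(row=0, col=1): c = -0.6300 + 1.5000i → escape time 2
(row=0, col=2): c = -0.3900 + 1.5000i → escape time 2
(row=0, col=3): c = -0.1500 + 1.5000i → escape time 2
(row=1, col=0): c = -0.8700 + 1.2100i → escape time 3
(row=1, col=1): c = -0.6300 + 1.2100i → escape time 3
(row=1, col=2): c = -0.3900 + 1.2100i → escape time 3
(row=1, col=3): c = -0.1500 + 1.2100i → escape time 3
(row=2, col=0): c = -0.8700 + 0.9200i → escape time 3
(row=2, col=1): c = -0.6300 + 0.9200i → escape time 4
(row=2, col=2): c = -0.3900 + 0.9200i → escape time 5
(row=2, col=3): c = -0.1500 + 0.9200i → escape time 9
(row=3, col=0): c = -0.8700 + 0.6300i → escape time 5
(row=3, col=1): c = -0.6300 + 0.6300i → escape time 8
(row=3, col=2): c = -0.3900 + 0.6300i → escape time 9
(row=3, col=3): c = -0.1500 + 0.6300i → escape time 9
(row=4, col=0): c = -0.8700 + 0.3400i → escape time 8
(row=4, col=1): c = -0.6300 + 0.3400i → escape time 9
(row=4, col=2): c = -0.3900 + 0.3400i → escape time 9
(row=4, col=3): c = -0.1500 + 0.3400i → escape time 9

Answer: 2222
3333
3459
5899
8999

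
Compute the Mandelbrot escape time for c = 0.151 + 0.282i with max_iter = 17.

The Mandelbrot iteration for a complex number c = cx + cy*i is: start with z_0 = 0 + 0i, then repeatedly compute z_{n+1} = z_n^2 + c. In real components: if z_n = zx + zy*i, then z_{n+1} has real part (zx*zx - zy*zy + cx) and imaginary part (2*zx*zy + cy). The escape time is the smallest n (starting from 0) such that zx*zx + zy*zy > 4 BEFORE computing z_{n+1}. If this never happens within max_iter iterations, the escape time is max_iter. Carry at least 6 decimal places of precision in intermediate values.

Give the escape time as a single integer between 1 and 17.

z_0 = 0 + 0i, c = 0.1510 + 0.2820i
Iter 1: z = 0.1510 + 0.2820i, |z|^2 = 0.1023
Iter 2: z = 0.0943 + 0.3672i, |z|^2 = 0.1437
Iter 3: z = 0.0251 + 0.3512i, |z|^2 = 0.1240
Iter 4: z = 0.0283 + 0.2996i, |z|^2 = 0.0906
Iter 5: z = 0.0620 + 0.2989i, |z|^2 = 0.0932
Iter 6: z = 0.0655 + 0.3191i, |z|^2 = 0.1061
Iter 7: z = 0.0535 + 0.3238i, |z|^2 = 0.1077
Iter 8: z = 0.0490 + 0.3166i, |z|^2 = 0.1027
Iter 9: z = 0.0531 + 0.3130i, |z|^2 = 0.1008
Iter 10: z = 0.0558 + 0.3153i, |z|^2 = 0.1025
Iter 11: z = 0.0547 + 0.3172i, |z|^2 = 0.1036
Iter 12: z = 0.0534 + 0.3167i, |z|^2 = 0.1032
Iter 13: z = 0.0535 + 0.3158i, |z|^2 = 0.1026
Iter 14: z = 0.0541 + 0.3158i, |z|^2 = 0.1027
Iter 15: z = 0.0542 + 0.3162i, |z|^2 = 0.1029
Iter 16: z = 0.0540 + 0.3163i, |z|^2 = 0.1029

Answer: 17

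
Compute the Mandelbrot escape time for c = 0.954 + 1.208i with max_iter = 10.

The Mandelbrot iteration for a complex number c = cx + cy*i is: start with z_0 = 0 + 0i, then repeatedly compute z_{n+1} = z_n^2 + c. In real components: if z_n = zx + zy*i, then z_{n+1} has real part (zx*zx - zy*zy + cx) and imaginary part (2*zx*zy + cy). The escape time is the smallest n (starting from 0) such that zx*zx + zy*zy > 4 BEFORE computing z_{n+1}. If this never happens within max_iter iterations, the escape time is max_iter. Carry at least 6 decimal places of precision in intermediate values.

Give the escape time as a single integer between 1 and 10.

z_0 = 0 + 0i, c = 0.9540 + 1.2080i
Iter 1: z = 0.9540 + 1.2080i, |z|^2 = 2.3694
Iter 2: z = 0.4049 + 3.5129i, |z|^2 = 12.5041
Escaped at iteration 2

Answer: 2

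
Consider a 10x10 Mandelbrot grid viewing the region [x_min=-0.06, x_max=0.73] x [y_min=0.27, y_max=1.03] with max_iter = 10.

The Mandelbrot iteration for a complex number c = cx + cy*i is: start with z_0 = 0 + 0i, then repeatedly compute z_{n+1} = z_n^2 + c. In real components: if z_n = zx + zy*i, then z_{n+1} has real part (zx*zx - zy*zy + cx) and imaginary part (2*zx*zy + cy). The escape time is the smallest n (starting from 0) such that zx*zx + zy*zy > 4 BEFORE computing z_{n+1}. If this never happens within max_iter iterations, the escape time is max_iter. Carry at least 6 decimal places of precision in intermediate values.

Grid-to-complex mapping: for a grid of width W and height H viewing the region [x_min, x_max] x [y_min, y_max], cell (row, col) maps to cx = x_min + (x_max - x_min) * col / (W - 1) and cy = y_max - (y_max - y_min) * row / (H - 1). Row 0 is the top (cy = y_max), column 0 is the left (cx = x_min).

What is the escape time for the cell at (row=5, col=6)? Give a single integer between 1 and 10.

z_0 = 0 + 0i, c = 0.4667 + 0.6078i
Iter 1: z = 0.4667 + 0.6078i, |z|^2 = 0.5872
Iter 2: z = 0.3151 + 1.1750i, |z|^2 = 1.4800
Iter 3: z = -0.8148 + 1.3482i, |z|^2 = 2.4814
Iter 4: z = -0.6870 + -1.5892i, |z|^2 = 2.9974
Iter 5: z = -1.5868 + 2.7913i, |z|^2 = 10.3095
Escaped at iteration 5

Answer: 5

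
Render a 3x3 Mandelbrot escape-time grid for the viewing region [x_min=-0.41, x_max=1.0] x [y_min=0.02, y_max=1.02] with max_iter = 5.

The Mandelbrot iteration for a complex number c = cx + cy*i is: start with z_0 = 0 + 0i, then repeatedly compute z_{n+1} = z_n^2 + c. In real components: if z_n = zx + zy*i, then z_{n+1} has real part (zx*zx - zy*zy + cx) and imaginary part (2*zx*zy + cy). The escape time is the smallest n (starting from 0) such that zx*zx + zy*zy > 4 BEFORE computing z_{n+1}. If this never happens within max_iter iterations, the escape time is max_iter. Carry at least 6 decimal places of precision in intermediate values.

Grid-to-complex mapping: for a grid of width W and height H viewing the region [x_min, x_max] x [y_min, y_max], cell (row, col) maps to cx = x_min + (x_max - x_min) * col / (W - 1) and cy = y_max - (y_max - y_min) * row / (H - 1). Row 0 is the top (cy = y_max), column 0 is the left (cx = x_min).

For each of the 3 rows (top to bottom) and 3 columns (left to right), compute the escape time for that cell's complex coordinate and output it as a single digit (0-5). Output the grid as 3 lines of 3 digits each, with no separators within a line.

Answer: 432
552
552

Derivation:
(row=0, col=0): c = -0.4100 + 1.0200i → escape time 4
(row=0, col=1): c = 0.2950 + 1.0200i → escape time 3
(row=0, col=2): c = 1.0000 + 1.0200i → escape time 2
(row=1, col=0): c = -0.4100 + 0.5200i → escape time 5
(row=1, col=1): c = 0.2950 + 0.5200i → escape time 5
(row=1, col=2): c = 1.0000 + 0.5200i → escape time 2
(row=2, col=0): c = -0.4100 + 0.0200i → escape time 5
(row=2, col=1): c = 0.2950 + 0.0200i → escape time 5
(row=2, col=2): c = 1.0000 + 0.0200i → escape time 2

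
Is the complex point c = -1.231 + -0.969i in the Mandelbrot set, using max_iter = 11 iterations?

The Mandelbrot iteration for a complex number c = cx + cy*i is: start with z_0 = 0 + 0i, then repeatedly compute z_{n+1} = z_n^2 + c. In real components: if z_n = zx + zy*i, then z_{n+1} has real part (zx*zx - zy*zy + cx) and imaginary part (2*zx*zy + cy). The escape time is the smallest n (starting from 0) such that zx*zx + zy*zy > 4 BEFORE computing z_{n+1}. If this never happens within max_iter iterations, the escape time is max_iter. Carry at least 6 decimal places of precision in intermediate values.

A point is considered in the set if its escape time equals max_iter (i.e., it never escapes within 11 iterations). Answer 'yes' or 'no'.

z_0 = 0 + 0i, c = -1.2310 + -0.9690i
Iter 1: z = -1.2310 + -0.9690i, |z|^2 = 2.4543
Iter 2: z = -0.6546 + 1.4167i, |z|^2 = 2.4355
Iter 3: z = -2.8095 + -2.8237i, |z|^2 = 15.8665
Escaped at iteration 3

Answer: no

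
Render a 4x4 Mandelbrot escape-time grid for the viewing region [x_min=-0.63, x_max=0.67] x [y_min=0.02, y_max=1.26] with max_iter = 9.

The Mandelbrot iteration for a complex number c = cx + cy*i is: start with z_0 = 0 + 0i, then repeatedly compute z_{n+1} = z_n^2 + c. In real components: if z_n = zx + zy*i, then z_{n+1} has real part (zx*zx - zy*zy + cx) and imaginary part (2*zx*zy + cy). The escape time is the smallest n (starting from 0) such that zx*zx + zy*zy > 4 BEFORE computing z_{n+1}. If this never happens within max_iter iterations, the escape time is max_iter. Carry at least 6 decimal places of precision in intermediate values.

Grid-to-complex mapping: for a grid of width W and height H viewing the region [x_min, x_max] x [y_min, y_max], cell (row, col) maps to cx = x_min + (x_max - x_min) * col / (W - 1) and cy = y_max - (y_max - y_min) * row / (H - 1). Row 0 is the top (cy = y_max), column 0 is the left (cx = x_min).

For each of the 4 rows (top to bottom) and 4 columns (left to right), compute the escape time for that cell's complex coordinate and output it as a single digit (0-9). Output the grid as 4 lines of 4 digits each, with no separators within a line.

(row=0, col=0): c = -0.6300 + 1.2600i → escape time 3
(row=0, col=1): c = -0.1967 + 1.2600i → escape time 3
(row=0, col=2): c = 0.2367 + 1.2600i → escape time 2
(row=0, col=3): c = 0.6700 + 1.2600i → escape time 2
(row=1, col=0): c = -0.6300 + 0.8467i → escape time 4
(row=1, col=1): c = -0.1967 + 0.8467i → escape time 9
(row=1, col=2): c = 0.2367 + 0.8467i → escape time 5
(row=1, col=3): c = 0.6700 + 0.8467i → escape time 2
(row=2, col=0): c = -0.6300 + 0.4333i → escape time 9
(row=2, col=1): c = -0.1967 + 0.4333i → escape time 9
(row=2, col=2): c = 0.2367 + 0.4333i → escape time 9
(row=2, col=3): c = 0.6700 + 0.4333i → escape time 3
(row=3, col=0): c = -0.6300 + 0.0200i → escape time 9
(row=3, col=1): c = -0.1967 + 0.0200i → escape time 9
(row=3, col=2): c = 0.2367 + 0.0200i → escape time 9
(row=3, col=3): c = 0.6700 + 0.0200i → escape time 4

Answer: 3322
4952
9993
9994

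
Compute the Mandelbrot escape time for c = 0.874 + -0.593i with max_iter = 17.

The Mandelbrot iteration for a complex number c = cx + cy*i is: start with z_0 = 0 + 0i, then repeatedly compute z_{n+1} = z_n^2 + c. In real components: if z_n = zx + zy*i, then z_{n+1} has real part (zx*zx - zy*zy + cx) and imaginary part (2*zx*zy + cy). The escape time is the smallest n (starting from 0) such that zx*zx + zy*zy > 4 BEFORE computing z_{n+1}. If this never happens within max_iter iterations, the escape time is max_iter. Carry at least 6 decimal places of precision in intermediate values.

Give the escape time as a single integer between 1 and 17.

z_0 = 0 + 0i, c = 0.8740 + -0.5930i
Iter 1: z = 0.8740 + -0.5930i, |z|^2 = 1.1155
Iter 2: z = 1.2862 + -1.6296i, |z|^2 = 4.3099
Escaped at iteration 2

Answer: 2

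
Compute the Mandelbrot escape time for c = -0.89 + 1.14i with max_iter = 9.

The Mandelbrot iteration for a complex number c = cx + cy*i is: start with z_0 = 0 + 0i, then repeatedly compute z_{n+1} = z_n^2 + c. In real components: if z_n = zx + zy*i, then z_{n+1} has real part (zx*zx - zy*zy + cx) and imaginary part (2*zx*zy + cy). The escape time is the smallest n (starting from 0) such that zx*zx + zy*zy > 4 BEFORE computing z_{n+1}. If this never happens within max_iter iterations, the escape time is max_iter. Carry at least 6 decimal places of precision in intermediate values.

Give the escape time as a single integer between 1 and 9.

Answer: 3

Derivation:
z_0 = 0 + 0i, c = -0.8900 + 1.1400i
Iter 1: z = -0.8900 + 1.1400i, |z|^2 = 2.0917
Iter 2: z = -1.3975 + -0.8892i, |z|^2 = 2.7437
Iter 3: z = 0.2723 + 3.6253i, |z|^2 = 13.2171
Escaped at iteration 3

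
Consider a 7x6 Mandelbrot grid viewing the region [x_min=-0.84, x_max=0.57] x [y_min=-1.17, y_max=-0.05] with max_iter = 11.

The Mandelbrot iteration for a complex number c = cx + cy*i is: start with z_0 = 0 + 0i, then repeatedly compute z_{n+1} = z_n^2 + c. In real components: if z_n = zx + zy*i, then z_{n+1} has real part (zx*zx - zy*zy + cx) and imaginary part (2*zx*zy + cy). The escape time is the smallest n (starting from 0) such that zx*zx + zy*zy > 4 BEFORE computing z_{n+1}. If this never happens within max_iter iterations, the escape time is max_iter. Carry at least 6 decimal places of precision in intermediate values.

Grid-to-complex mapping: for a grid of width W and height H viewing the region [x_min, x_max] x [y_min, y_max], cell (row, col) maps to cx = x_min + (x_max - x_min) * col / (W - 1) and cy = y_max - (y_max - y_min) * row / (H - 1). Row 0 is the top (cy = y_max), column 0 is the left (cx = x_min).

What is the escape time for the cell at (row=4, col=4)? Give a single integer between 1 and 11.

Answer: 5

Derivation:
z_0 = 0 + 0i, c = 0.1000 + -0.9460i
Iter 1: z = 0.1000 + -0.9460i, |z|^2 = 0.9049
Iter 2: z = -0.7849 + -1.1352i, |z|^2 = 1.9048
Iter 3: z = -0.5726 + 0.8361i, |z|^2 = 1.0269
Iter 4: z = -0.2712 + -1.9034i, |z|^2 = 3.6966
Iter 5: z = -3.4496 + 0.0863i, |z|^2 = 11.9071
Escaped at iteration 5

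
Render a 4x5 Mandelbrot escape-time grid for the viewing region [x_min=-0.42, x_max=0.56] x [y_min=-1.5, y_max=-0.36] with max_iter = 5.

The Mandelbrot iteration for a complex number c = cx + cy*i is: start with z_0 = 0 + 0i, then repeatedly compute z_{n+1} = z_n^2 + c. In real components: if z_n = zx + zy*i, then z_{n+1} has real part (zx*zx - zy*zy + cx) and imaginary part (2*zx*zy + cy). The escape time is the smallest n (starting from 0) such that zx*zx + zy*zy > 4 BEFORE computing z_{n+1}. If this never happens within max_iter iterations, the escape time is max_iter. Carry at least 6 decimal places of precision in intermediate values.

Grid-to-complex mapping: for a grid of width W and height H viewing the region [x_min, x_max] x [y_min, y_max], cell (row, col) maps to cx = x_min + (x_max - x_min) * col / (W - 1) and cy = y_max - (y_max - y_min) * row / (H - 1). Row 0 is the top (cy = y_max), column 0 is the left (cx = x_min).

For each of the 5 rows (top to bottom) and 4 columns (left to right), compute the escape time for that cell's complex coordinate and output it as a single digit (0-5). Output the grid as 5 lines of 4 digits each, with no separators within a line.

(row=0, col=0): c = -0.4200 + -0.3600i → escape time 5
(row=0, col=1): c = -0.0933 + -0.3600i → escape time 5
(row=0, col=2): c = 0.2333 + -0.3600i → escape time 5
(row=0, col=3): c = 0.5600 + -0.3600i → escape time 4
(row=1, col=0): c = -0.4200 + -0.6450i → escape time 5
(row=1, col=1): c = -0.0933 + -0.6450i → escape time 5
(row=1, col=2): c = 0.2333 + -0.6450i → escape time 5
(row=1, col=3): c = 0.5600 + -0.6450i → escape time 3
(row=2, col=0): c = -0.4200 + -0.9300i → escape time 5
(row=2, col=1): c = -0.0933 + -0.9300i → escape time 5
(row=2, col=2): c = 0.2333 + -0.9300i → escape time 4
(row=2, col=3): c = 0.5600 + -0.9300i → escape time 3
(row=3, col=0): c = -0.4200 + -1.2150i → escape time 3
(row=3, col=1): c = -0.0933 + -1.2150i → escape time 3
(row=3, col=2): c = 0.2333 + -1.2150i → escape time 2
(row=3, col=3): c = 0.5600 + -1.2150i → escape time 2
(row=4, col=0): c = -0.4200 + -1.5000i → escape time 2
(row=4, col=1): c = -0.0933 + -1.5000i → escape time 2
(row=4, col=2): c = 0.2333 + -1.5000i → escape time 2
(row=4, col=3): c = 0.5600 + -1.5000i → escape time 2

Answer: 5554
5553
5543
3322
2222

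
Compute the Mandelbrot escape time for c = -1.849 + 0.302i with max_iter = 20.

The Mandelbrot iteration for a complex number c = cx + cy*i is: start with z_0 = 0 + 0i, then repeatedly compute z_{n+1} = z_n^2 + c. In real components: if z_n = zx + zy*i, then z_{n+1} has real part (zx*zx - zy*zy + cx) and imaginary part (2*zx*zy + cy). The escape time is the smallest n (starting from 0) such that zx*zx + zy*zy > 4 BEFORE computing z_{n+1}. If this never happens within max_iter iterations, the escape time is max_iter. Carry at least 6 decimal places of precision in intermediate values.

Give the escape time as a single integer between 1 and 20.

Answer: 3

Derivation:
z_0 = 0 + 0i, c = -1.8490 + 0.3020i
Iter 1: z = -1.8490 + 0.3020i, |z|^2 = 3.5100
Iter 2: z = 1.4786 + -0.8148i, |z|^2 = 2.8501
Iter 3: z = -0.3266 + -2.1075i, |z|^2 = 4.5483
Escaped at iteration 3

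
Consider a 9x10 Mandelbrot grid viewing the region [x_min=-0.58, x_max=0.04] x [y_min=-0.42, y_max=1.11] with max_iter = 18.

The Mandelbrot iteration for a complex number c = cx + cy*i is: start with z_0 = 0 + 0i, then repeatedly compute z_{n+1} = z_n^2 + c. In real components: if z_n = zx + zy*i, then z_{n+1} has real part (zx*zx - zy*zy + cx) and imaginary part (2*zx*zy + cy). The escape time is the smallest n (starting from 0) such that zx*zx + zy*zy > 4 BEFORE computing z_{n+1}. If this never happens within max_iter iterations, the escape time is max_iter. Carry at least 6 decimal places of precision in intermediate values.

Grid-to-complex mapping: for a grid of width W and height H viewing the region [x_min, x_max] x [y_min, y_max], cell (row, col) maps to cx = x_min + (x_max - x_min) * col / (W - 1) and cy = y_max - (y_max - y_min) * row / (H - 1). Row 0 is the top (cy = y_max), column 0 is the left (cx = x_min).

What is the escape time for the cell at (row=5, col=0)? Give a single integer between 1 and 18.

z_0 = 0 + 0i, c = -0.5800 + 0.2600i
Iter 1: z = -0.5800 + 0.2600i, |z|^2 = 0.4040
Iter 2: z = -0.3112 + -0.0416i, |z|^2 = 0.0986
Iter 3: z = -0.4849 + 0.2859i, |z|^2 = 0.3168
Iter 4: z = -0.4266 + -0.0172i, |z|^2 = 0.1823
Iter 5: z = -0.3983 + 0.2747i, |z|^2 = 0.2341
Iter 6: z = -0.4968 + 0.0412i, |z|^2 = 0.2485
Iter 7: z = -0.3349 + 0.2191i, |z|^2 = 0.1601
Iter 8: z = -0.5159 + 0.1133i, |z|^2 = 0.2790
Iter 9: z = -0.3267 + 0.1431i, |z|^2 = 0.1272
Iter 10: z = -0.4938 + 0.1665i, |z|^2 = 0.2715
Iter 11: z = -0.3639 + 0.0956i, |z|^2 = 0.1416
Iter 12: z = -0.4567 + 0.1904i, |z|^2 = 0.2448
Iter 13: z = -0.4077 + 0.0861i, |z|^2 = 0.1736
Iter 14: z = -0.4212 + 0.1898i, |z|^2 = 0.2134
Iter 15: z = -0.4386 + 0.1001i, |z|^2 = 0.2024
Iter 16: z = -0.3976 + 0.1722i, |z|^2 = 0.1878
Iter 17: z = -0.4515 + 0.1231i, |z|^2 = 0.2190

Answer: 18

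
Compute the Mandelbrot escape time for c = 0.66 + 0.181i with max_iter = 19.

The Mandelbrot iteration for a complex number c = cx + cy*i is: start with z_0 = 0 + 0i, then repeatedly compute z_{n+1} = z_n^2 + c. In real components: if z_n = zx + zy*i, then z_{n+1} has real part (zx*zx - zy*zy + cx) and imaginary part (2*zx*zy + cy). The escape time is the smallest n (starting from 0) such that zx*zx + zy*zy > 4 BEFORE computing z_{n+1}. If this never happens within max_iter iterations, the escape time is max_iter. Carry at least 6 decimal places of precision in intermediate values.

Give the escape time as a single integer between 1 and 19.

z_0 = 0 + 0i, c = 0.6600 + 0.1810i
Iter 1: z = 0.6600 + 0.1810i, |z|^2 = 0.4684
Iter 2: z = 1.0628 + 0.4199i, |z|^2 = 1.3060
Iter 3: z = 1.6133 + 1.0736i, |z|^2 = 3.7554
Iter 4: z = 2.1101 + 3.6451i, |z|^2 = 17.7392
Escaped at iteration 4

Answer: 4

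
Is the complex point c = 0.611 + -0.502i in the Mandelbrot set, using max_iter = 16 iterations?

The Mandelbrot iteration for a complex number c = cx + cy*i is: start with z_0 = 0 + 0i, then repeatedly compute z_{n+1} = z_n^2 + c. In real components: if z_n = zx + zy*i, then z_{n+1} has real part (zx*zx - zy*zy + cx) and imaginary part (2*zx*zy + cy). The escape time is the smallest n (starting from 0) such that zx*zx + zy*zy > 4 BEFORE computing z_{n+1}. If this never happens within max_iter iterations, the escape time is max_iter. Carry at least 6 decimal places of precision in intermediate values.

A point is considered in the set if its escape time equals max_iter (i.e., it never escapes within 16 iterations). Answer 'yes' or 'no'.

Answer: no

Derivation:
z_0 = 0 + 0i, c = 0.6110 + -0.5020i
Iter 1: z = 0.6110 + -0.5020i, |z|^2 = 0.6253
Iter 2: z = 0.7323 + -1.1154i, |z|^2 = 1.7805
Iter 3: z = -0.0969 + -2.1357i, |z|^2 = 4.5707
Escaped at iteration 3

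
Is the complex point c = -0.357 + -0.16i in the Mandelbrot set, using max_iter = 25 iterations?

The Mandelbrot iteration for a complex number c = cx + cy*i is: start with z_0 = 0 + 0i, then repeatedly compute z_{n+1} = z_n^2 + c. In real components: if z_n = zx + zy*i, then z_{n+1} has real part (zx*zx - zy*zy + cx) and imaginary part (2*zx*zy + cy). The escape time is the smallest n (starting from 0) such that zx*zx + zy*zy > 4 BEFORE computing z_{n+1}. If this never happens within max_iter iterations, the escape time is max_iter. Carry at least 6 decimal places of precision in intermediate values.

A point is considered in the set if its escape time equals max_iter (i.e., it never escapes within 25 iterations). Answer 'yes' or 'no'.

Answer: yes

Derivation:
z_0 = 0 + 0i, c = -0.3570 + -0.1600i
Iter 1: z = -0.3570 + -0.1600i, |z|^2 = 0.1530
Iter 2: z = -0.2552 + -0.0458i, |z|^2 = 0.0672
Iter 3: z = -0.2940 + -0.1366i, |z|^2 = 0.1051
Iter 4: z = -0.2892 + -0.0797i, |z|^2 = 0.0900
Iter 5: z = -0.2797 + -0.1139i, |z|^2 = 0.0912
Iter 6: z = -0.2918 + -0.0963i, |z|^2 = 0.0944
Iter 7: z = -0.2811 + -0.1038i, |z|^2 = 0.0898
Iter 8: z = -0.2887 + -0.1016i, |z|^2 = 0.0937
Iter 9: z = -0.2840 + -0.1013i, |z|^2 = 0.0909
Iter 10: z = -0.2866 + -0.1025i, |z|^2 = 0.0927
Iter 11: z = -0.2853 + -0.1013i, |z|^2 = 0.0917
Iter 12: z = -0.2858 + -0.1022i, |z|^2 = 0.0921
Iter 13: z = -0.2857 + -0.1016i, |z|^2 = 0.0920
Iter 14: z = -0.2857 + -0.1020i, |z|^2 = 0.0920
Iter 15: z = -0.2858 + -0.1018i, |z|^2 = 0.0920
Iter 16: z = -0.2857 + -0.1018i, |z|^2 = 0.0920
Iter 17: z = -0.2858 + -0.1018i, |z|^2 = 0.0920
Iter 18: z = -0.2857 + -0.1018i, |z|^2 = 0.0920
Iter 19: z = -0.2857 + -0.1018i, |z|^2 = 0.0920
Iter 20: z = -0.2857 + -0.1018i, |z|^2 = 0.0920
Iter 21: z = -0.2857 + -0.1018i, |z|^2 = 0.0920
Iter 22: z = -0.2857 + -0.1018i, |z|^2 = 0.0920
Iter 23: z = -0.2857 + -0.1018i, |z|^2 = 0.0920
Iter 24: z = -0.2857 + -0.1018i, |z|^2 = 0.0920
Did not escape in 25 iterations → in set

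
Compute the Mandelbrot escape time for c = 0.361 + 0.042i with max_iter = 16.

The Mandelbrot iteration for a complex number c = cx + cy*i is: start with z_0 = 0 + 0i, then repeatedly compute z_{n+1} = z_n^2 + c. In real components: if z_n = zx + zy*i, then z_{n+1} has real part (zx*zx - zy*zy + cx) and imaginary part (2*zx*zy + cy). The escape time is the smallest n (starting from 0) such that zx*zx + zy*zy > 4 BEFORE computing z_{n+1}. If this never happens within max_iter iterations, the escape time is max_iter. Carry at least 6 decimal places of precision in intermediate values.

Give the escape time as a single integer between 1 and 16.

z_0 = 0 + 0i, c = 0.3610 + 0.0420i
Iter 1: z = 0.3610 + 0.0420i, |z|^2 = 0.1321
Iter 2: z = 0.4896 + 0.0723i, |z|^2 = 0.2449
Iter 3: z = 0.5954 + 0.1128i, |z|^2 = 0.3673
Iter 4: z = 0.7028 + 0.1763i, |z|^2 = 0.5250
Iter 5: z = 0.8239 + 0.2899i, |z|^2 = 0.7628
Iter 6: z = 0.9557 + 0.5196i, |z|^2 = 1.1834
Iter 7: z = 1.0044 + 1.0352i, |z|^2 = 2.0804
Iter 8: z = 0.2980 + 2.1215i, |z|^2 = 4.5895
Escaped at iteration 8

Answer: 8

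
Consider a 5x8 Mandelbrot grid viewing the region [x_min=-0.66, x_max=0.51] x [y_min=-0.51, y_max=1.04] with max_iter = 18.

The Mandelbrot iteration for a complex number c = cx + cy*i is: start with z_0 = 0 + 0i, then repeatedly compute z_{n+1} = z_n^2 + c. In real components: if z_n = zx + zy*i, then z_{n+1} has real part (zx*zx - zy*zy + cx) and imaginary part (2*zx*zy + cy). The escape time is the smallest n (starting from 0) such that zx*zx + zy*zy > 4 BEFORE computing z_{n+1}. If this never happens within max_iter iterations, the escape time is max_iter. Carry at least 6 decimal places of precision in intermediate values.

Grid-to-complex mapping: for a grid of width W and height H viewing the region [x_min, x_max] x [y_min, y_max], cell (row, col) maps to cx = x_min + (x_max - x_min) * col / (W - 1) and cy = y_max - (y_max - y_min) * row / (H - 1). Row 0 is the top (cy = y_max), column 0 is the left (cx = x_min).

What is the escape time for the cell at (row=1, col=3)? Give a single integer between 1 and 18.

z_0 = 0 + 0i, c = 0.2175 + 0.8186i
Iter 1: z = 0.2175 + 0.8186i, |z|^2 = 0.7174
Iter 2: z = -0.4053 + 1.1746i, |z|^2 = 1.5440
Iter 3: z = -0.9981 + -0.1335i, |z|^2 = 1.0140
Iter 4: z = 1.1958 + 1.0850i, |z|^2 = 2.6073
Iter 5: z = 0.4702 + 3.4136i, |z|^2 = 11.8738
Escaped at iteration 5

Answer: 5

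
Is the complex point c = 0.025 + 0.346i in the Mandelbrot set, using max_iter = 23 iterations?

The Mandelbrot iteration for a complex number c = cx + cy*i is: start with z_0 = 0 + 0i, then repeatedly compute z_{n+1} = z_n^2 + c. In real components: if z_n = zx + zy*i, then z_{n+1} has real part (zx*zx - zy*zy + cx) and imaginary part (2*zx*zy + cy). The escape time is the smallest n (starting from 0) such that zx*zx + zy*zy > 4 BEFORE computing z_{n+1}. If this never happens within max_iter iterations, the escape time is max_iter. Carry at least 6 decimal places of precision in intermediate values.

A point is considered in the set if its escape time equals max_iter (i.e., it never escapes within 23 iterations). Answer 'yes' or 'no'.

z_0 = 0 + 0i, c = 0.0250 + 0.3460i
Iter 1: z = 0.0250 + 0.3460i, |z|^2 = 0.1203
Iter 2: z = -0.0941 + 0.3633i, |z|^2 = 0.1408
Iter 3: z = -0.0981 + 0.2776i, |z|^2 = 0.0867
Iter 4: z = -0.0425 + 0.2915i, |z|^2 = 0.0868
Iter 5: z = -0.0582 + 0.3213i, |z|^2 = 0.1066
Iter 6: z = -0.0748 + 0.3086i, |z|^2 = 0.1008
Iter 7: z = -0.0646 + 0.2998i, |z|^2 = 0.0941
Iter 8: z = -0.0607 + 0.3072i, |z|^2 = 0.0981
Iter 9: z = -0.0657 + 0.3087i, |z|^2 = 0.0996
Iter 10: z = -0.0660 + 0.3054i, |z|^2 = 0.0976
Iter 11: z = -0.0639 + 0.3057i, |z|^2 = 0.0975
Iter 12: z = -0.0644 + 0.3069i, |z|^2 = 0.0983
Iter 13: z = -0.0651 + 0.3065i, |z|^2 = 0.0982
Iter 14: z = -0.0647 + 0.3061i, |z|^2 = 0.0979
Iter 15: z = -0.0645 + 0.3064i, |z|^2 = 0.0980
Iter 16: z = -0.0647 + 0.3065i, |z|^2 = 0.0981
Iter 17: z = -0.0647 + 0.3063i, |z|^2 = 0.0980
Iter 18: z = -0.0647 + 0.3063i, |z|^2 = 0.0980
Iter 19: z = -0.0647 + 0.3064i, |z|^2 = 0.0981
Iter 20: z = -0.0647 + 0.3064i, |z|^2 = 0.0981
Iter 21: z = -0.0647 + 0.3064i, |z|^2 = 0.0980
Iter 22: z = -0.0647 + 0.3064i, |z|^2 = 0.0980
Did not escape in 23 iterations → in set

Answer: yes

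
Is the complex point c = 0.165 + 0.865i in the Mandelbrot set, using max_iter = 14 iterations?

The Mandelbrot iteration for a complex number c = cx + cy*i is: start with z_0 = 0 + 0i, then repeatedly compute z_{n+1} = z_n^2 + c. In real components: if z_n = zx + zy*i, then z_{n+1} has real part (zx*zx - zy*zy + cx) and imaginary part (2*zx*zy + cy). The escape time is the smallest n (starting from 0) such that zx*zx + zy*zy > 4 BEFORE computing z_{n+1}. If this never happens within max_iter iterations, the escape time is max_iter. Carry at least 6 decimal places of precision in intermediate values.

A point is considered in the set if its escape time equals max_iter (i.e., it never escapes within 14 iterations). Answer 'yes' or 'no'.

Answer: no

Derivation:
z_0 = 0 + 0i, c = 0.1650 + 0.8650i
Iter 1: z = 0.1650 + 0.8650i, |z|^2 = 0.7755
Iter 2: z = -0.5560 + 1.1504i, |z|^2 = 1.6327
Iter 3: z = -0.8494 + -0.4143i, |z|^2 = 0.8931
Iter 4: z = 0.7148 + 1.5688i, |z|^2 = 2.9722
Iter 5: z = -1.7852 + 3.1079i, |z|^2 = 12.8458
Escaped at iteration 5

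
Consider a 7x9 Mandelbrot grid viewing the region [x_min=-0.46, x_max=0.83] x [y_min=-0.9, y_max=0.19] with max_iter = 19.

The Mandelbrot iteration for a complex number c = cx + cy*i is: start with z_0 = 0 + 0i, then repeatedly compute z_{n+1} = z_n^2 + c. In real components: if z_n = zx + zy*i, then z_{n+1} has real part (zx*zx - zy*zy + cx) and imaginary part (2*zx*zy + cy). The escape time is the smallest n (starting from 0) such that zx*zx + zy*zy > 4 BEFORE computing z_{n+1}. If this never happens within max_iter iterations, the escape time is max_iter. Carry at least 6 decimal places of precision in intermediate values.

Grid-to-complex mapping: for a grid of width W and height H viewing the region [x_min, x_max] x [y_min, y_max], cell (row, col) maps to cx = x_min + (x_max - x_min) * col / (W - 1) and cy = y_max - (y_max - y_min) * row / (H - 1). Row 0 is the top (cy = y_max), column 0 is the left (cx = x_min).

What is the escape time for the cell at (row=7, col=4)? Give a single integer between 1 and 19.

z_0 = 0 + 0i, c = 0.4000 + -0.7638i
Iter 1: z = 0.4000 + -0.7638i, |z|^2 = 0.7433
Iter 2: z = -0.0233 + -1.3748i, |z|^2 = 1.8905
Iter 3: z = -1.4894 + -0.6996i, |z|^2 = 2.7078
Iter 4: z = 2.1288 + 1.3204i, |z|^2 = 6.2751
Escaped at iteration 4

Answer: 4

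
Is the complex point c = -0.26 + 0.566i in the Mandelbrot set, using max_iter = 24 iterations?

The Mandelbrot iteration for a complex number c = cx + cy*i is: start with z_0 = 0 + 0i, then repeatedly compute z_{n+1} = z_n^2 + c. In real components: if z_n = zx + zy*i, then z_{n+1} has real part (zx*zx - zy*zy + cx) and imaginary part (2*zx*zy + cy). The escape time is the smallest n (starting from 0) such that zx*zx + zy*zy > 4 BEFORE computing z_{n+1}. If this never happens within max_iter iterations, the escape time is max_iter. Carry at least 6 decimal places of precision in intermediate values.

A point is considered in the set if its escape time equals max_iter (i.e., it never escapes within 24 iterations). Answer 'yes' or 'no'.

Answer: yes

Derivation:
z_0 = 0 + 0i, c = -0.2600 + 0.5660i
Iter 1: z = -0.2600 + 0.5660i, |z|^2 = 0.3880
Iter 2: z = -0.5128 + 0.2717i, |z|^2 = 0.3367
Iter 3: z = -0.0709 + 0.2874i, |z|^2 = 0.0876
Iter 4: z = -0.3376 + 0.5253i, |z|^2 = 0.3898
Iter 5: z = -0.4219 + 0.2114i, |z|^2 = 0.2227
Iter 6: z = -0.1267 + 0.3876i, |z|^2 = 0.1663
Iter 7: z = -0.3942 + 0.4678i, |z|^2 = 0.3743
Iter 8: z = -0.3235 + 0.1972i, |z|^2 = 0.1435
Iter 9: z = -0.1943 + 0.4385i, |z|^2 = 0.2300
Iter 10: z = -0.4145 + 0.3957i, |z|^2 = 0.3284
Iter 11: z = -0.2447 + 0.2380i, |z|^2 = 0.1165
Iter 12: z = -0.2567 + 0.4495i, |z|^2 = 0.2680
Iter 13: z = -0.3961 + 0.3352i, |z|^2 = 0.2693
Iter 14: z = -0.2154 + 0.3004i, |z|^2 = 0.1367
Iter 15: z = -0.3039 + 0.4366i, |z|^2 = 0.2829
Iter 16: z = -0.3583 + 0.3007i, |z|^2 = 0.2188
Iter 17: z = -0.2221 + 0.3506i, |z|^2 = 0.1722
Iter 18: z = -0.3336 + 0.4103i, |z|^2 = 0.2796
Iter 19: z = -0.3171 + 0.2923i, |z|^2 = 0.1860
Iter 20: z = -0.2449 + 0.3807i, |z|^2 = 0.2049
Iter 21: z = -0.3449 + 0.3796i, |z|^2 = 0.2630
Iter 22: z = -0.2851 + 0.3041i, |z|^2 = 0.1738
Iter 23: z = -0.2712 + 0.3926i, |z|^2 = 0.2277
Did not escape in 24 iterations → in set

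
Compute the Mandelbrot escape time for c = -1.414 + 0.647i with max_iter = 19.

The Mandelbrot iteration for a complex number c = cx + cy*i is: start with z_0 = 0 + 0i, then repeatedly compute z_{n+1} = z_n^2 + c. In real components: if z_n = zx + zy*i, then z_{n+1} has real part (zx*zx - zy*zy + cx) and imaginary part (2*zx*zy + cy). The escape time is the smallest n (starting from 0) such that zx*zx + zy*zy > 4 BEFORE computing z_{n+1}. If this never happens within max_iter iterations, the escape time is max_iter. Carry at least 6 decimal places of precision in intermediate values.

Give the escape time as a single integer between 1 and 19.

Answer: 3

Derivation:
z_0 = 0 + 0i, c = -1.4140 + 0.6470i
Iter 1: z = -1.4140 + 0.6470i, |z|^2 = 2.4180
Iter 2: z = 0.1668 + -1.1827i, |z|^2 = 1.4266
Iter 3: z = -2.7850 + 0.2525i, |z|^2 = 7.8200
Escaped at iteration 3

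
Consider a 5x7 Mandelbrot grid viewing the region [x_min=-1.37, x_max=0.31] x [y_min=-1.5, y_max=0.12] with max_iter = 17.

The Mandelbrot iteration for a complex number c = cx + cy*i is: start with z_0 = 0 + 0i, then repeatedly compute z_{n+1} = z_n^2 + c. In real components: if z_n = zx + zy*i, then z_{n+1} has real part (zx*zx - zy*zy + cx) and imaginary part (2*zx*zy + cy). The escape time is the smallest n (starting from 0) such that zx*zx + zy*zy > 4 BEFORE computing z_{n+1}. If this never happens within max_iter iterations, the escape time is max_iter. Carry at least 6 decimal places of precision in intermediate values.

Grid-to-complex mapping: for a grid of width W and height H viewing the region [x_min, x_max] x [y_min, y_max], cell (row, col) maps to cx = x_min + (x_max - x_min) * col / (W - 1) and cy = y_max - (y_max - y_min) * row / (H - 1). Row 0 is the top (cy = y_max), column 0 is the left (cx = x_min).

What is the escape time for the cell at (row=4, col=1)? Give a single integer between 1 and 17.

z_0 = 0 + 0i, c = -0.9500 + -0.9600i
Iter 1: z = -0.9500 + -0.9600i, |z|^2 = 1.8241
Iter 2: z = -0.9691 + 0.8640i, |z|^2 = 1.6857
Iter 3: z = -0.7573 + -2.6346i, |z|^2 = 7.5147
Escaped at iteration 3

Answer: 3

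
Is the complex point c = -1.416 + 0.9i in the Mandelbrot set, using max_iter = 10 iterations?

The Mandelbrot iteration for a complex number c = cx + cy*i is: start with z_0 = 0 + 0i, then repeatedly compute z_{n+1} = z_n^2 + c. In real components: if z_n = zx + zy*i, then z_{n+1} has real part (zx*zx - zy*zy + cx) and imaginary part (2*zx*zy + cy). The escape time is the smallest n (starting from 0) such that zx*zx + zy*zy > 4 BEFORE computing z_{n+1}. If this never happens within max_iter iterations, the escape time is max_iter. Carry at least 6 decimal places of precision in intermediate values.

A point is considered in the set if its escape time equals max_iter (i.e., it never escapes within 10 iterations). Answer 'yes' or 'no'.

Answer: no

Derivation:
z_0 = 0 + 0i, c = -1.4160 + 0.9000i
Iter 1: z = -1.4160 + 0.9000i, |z|^2 = 2.8151
Iter 2: z = -0.2209 + -1.6488i, |z|^2 = 2.7674
Iter 3: z = -4.0857 + 1.6286i, |z|^2 = 19.3454
Escaped at iteration 3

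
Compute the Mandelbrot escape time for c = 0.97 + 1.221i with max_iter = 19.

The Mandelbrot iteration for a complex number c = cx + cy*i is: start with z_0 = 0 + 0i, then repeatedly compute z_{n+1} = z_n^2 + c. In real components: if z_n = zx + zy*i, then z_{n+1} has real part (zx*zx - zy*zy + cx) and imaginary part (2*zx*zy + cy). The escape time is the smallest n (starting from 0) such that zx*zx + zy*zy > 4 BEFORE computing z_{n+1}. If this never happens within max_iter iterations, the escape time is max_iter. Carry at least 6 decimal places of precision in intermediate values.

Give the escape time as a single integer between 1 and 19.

Answer: 2

Derivation:
z_0 = 0 + 0i, c = 0.9700 + 1.2210i
Iter 1: z = 0.9700 + 1.2210i, |z|^2 = 2.4317
Iter 2: z = 0.4201 + 3.5897i, |z|^2 = 13.0627
Escaped at iteration 2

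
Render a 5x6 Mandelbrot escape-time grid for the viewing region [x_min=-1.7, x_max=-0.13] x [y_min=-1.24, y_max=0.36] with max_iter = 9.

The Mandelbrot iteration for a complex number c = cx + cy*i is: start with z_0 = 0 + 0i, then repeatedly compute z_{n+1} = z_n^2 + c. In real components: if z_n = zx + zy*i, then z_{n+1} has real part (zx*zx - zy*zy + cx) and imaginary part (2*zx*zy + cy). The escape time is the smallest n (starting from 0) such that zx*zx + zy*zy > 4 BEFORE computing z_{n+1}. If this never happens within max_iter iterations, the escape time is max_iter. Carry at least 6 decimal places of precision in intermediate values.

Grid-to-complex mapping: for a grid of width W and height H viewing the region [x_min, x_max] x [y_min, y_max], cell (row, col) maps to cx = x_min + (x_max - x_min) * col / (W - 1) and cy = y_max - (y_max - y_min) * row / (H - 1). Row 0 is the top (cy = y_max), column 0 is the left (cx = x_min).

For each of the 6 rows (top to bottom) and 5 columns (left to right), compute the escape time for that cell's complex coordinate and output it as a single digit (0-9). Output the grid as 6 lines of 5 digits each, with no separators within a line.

Answer: 46799
79999
47999
33599
23349
12333

Derivation:
(row=0, col=0): c = -1.7000 + 0.3600i → escape time 4
(row=0, col=1): c = -1.3075 + 0.3600i → escape time 6
(row=0, col=2): c = -0.9150 + 0.3600i → escape time 7
(row=0, col=3): c = -0.5225 + 0.3600i → escape time 9
(row=0, col=4): c = -0.1300 + 0.3600i → escape time 9
(row=1, col=0): c = -1.7000 + 0.0400i → escape time 7
(row=1, col=1): c = -1.3075 + 0.0400i → escape time 9
(row=1, col=2): c = -0.9150 + 0.0400i → escape time 9
(row=1, col=3): c = -0.5225 + 0.0400i → escape time 9
(row=1, col=4): c = -0.1300 + 0.0400i → escape time 9
(row=2, col=0): c = -1.7000 + -0.2800i → escape time 4
(row=2, col=1): c = -1.3075 + -0.2800i → escape time 7
(row=2, col=2): c = -0.9150 + -0.2800i → escape time 9
(row=2, col=3): c = -0.5225 + -0.2800i → escape time 9
(row=2, col=4): c = -0.1300 + -0.2800i → escape time 9
(row=3, col=0): c = -1.7000 + -0.6000i → escape time 3
(row=3, col=1): c = -1.3075 + -0.6000i → escape time 3
(row=3, col=2): c = -0.9150 + -0.6000i → escape time 5
(row=3, col=3): c = -0.5225 + -0.6000i → escape time 9
(row=3, col=4): c = -0.1300 + -0.6000i → escape time 9
(row=4, col=0): c = -1.7000 + -0.9200i → escape time 2
(row=4, col=1): c = -1.3075 + -0.9200i → escape time 3
(row=4, col=2): c = -0.9150 + -0.9200i → escape time 3
(row=4, col=3): c = -0.5225 + -0.9200i → escape time 4
(row=4, col=4): c = -0.1300 + -0.9200i → escape time 9
(row=5, col=0): c = -1.7000 + -1.2400i → escape time 1
(row=5, col=1): c = -1.3075 + -1.2400i → escape time 2
(row=5, col=2): c = -0.9150 + -1.2400i → escape time 3
(row=5, col=3): c = -0.5225 + -1.2400i → escape time 3
(row=5, col=4): c = -0.1300 + -1.2400i → escape time 3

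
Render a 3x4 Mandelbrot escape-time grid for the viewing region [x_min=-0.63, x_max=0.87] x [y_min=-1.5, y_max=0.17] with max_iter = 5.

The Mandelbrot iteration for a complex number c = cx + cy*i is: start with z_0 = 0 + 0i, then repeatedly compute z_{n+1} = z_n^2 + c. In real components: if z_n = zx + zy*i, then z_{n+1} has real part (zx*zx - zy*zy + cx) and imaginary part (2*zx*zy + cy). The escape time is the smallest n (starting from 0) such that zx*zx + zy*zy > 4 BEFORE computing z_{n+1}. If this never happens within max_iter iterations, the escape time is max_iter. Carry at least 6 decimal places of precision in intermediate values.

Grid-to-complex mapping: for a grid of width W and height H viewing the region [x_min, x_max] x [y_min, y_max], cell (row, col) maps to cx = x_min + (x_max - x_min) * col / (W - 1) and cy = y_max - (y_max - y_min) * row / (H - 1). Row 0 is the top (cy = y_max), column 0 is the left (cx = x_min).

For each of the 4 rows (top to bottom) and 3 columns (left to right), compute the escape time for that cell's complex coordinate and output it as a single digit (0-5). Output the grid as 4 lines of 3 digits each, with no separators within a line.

Answer: 553
553
442
222

Derivation:
(row=0, col=0): c = -0.6300 + 0.1700i → escape time 5
(row=0, col=1): c = 0.1200 + 0.1700i → escape time 5
(row=0, col=2): c = 0.8700 + 0.1700i → escape time 3
(row=1, col=0): c = -0.6300 + -0.3867i → escape time 5
(row=1, col=1): c = 0.1200 + -0.3867i → escape time 5
(row=1, col=2): c = 0.8700 + -0.3867i → escape time 3
(row=2, col=0): c = -0.6300 + -0.9433i → escape time 4
(row=2, col=1): c = 0.1200 + -0.9433i → escape time 4
(row=2, col=2): c = 0.8700 + -0.9433i → escape time 2
(row=3, col=0): c = -0.6300 + -1.5000i → escape time 2
(row=3, col=1): c = 0.1200 + -1.5000i → escape time 2
(row=3, col=2): c = 0.8700 + -1.5000i → escape time 2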